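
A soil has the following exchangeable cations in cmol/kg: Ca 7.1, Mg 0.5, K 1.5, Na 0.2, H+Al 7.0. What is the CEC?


Step 1: CEC = Ca + Mg + K + Na + (H+Al)
Step 2: CEC = 7.1 + 0.5 + 1.5 + 0.2 + 7.0
Step 3: CEC = 16.3 cmol/kg

16.3


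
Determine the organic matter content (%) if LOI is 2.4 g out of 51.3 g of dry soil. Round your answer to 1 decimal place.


Step 1: OM% = 100 * LOI / sample mass
Step 2: OM = 100 * 2.4 / 51.3
Step 3: OM = 4.7%

4.7


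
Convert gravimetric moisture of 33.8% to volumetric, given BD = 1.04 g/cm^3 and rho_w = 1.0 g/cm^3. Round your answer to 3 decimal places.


Step 1: theta = (w / 100) * BD / rho_w
Step 2: theta = (33.8 / 100) * 1.04 / 1.0
Step 3: theta = 0.338 * 1.04
Step 4: theta = 0.352

0.352


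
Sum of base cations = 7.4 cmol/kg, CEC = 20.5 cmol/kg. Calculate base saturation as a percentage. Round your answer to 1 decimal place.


Step 1: BS = 100 * (sum of bases) / CEC
Step 2: BS = 100 * 7.4 / 20.5
Step 3: BS = 36.1%

36.1


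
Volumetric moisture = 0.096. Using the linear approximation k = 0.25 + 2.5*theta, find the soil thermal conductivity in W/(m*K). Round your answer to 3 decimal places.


Step 1: k = 0.25 + 2.5 * theta
Step 2: k = 0.25 + 2.5 * 0.096
Step 3: k = 0.25 + 0.24
Step 4: k = 0.49 W/(m*K)

0.49


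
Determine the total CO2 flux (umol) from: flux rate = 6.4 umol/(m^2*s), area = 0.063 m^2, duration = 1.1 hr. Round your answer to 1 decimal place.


Step 1: Convert time to seconds: 1.1 hr * 3600 = 3960.0 s
Step 2: Total = flux * area * time_s
Step 3: Total = 6.4 * 0.063 * 3960.0
Step 4: Total = 1596.7 umol

1596.7


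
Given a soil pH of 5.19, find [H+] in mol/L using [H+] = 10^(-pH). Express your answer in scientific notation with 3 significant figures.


Step 1: [H+] = 10^(-pH)
Step 2: [H+] = 10^(-5.19)
Step 3: [H+] = 6.46e-06 mol/L

6.46e-06


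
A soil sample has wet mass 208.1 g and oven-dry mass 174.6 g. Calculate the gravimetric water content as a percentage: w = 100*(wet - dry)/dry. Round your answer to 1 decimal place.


Step 1: Water mass = wet - dry = 208.1 - 174.6 = 33.5 g
Step 2: w = 100 * water mass / dry mass
Step 3: w = 100 * 33.5 / 174.6 = 19.2%

19.2


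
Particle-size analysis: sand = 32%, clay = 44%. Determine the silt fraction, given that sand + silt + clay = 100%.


Step 1: sand + silt + clay = 100%
Step 2: silt = 100 - sand - clay
Step 3: silt = 100 - 32 - 44
Step 4: silt = 24%

24


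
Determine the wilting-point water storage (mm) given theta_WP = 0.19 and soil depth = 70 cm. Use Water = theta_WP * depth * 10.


Step 1: Water (mm) = theta_WP * depth * 10
Step 2: Water = 0.19 * 70 * 10
Step 3: Water = 133.0 mm

133.0


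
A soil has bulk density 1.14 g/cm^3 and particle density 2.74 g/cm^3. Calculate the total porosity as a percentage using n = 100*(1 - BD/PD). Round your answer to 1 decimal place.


Step 1: Formula: n = 100 * (1 - BD / PD)
Step 2: n = 100 * (1 - 1.14 / 2.74)
Step 3: n = 100 * (1 - 0.41606)
Step 4: n = 58.4%

58.4


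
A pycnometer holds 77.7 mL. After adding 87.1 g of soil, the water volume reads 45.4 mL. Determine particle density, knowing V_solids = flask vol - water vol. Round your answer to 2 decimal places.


Step 1: Volume of solids = flask volume - water volume with soil
Step 2: V_solids = 77.7 - 45.4 = 32.3 mL
Step 3: Particle density = mass / V_solids = 87.1 / 32.3 = 2.7 g/cm^3

2.7


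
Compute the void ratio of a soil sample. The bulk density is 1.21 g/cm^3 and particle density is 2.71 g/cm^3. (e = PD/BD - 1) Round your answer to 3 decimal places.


Step 1: e = PD / BD - 1
Step 2: e = 2.71 / 1.21 - 1
Step 3: e = 2.23967 - 1
Step 4: e = 1.24

1.24


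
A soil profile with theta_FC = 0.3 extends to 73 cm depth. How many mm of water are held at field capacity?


Step 1: Water (mm) = theta_FC * depth (cm) * 10
Step 2: Water = 0.3 * 73 * 10
Step 3: Water = 219.0 mm

219.0


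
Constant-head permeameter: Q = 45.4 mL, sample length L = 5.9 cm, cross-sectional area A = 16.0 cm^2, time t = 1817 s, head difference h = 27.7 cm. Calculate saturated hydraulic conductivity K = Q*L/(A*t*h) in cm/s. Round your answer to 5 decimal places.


Step 1: K = Q * L / (A * t * h)
Step 2: Numerator = 45.4 * 5.9 = 267.86
Step 3: Denominator = 16.0 * 1817 * 27.7 = 805294.4
Step 4: K = 267.86 / 805294.4 = 0.00033 cm/s

0.00033


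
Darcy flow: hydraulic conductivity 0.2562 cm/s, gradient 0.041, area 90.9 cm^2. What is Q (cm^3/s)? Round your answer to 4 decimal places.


Step 1: Apply Darcy's law: Q = K * i * A
Step 2: Q = 0.2562 * 0.041 * 90.9
Step 3: Q = 0.9548 cm^3/s

0.9548


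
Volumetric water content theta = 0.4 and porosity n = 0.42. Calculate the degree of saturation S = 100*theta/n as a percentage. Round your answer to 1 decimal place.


Step 1: S = 100 * theta_v / n
Step 2: S = 100 * 0.4 / 0.42
Step 3: S = 95.2%

95.2


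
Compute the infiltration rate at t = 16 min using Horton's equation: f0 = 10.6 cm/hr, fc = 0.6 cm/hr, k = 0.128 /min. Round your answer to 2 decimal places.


Step 1: f = fc + (f0 - fc) * exp(-k * t)
Step 2: exp(-0.128 * 16) = 0.128993
Step 3: f = 0.6 + (10.6 - 0.6) * 0.128993
Step 4: f = 0.6 + 10.0 * 0.128993
Step 5: f = 1.89 cm/hr

1.89


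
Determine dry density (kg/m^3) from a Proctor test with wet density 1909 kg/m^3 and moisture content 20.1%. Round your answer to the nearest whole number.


Step 1: Dry density = wet density / (1 + w/100)
Step 2: Dry density = 1909 / (1 + 20.1/100)
Step 3: Dry density = 1909 / 1.201
Step 4: Dry density = 1590 kg/m^3

1590


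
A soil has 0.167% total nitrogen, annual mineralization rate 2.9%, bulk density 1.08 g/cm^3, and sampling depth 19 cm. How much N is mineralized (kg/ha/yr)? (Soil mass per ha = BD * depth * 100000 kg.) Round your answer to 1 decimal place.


Step 1: Soil mass per ha = BD * depth * 100000 = 1.08 * 19 * 100000 = 2052000 kg
Step 2: Total N pool = soil mass * N%/100 = 2052000 * 0.167/100 = 3426.84 kg/ha
Step 3: N mineralized = N pool * rate%/100 = 3426.84 * 2.9/100 = 99.4 kg/ha/yr

99.4


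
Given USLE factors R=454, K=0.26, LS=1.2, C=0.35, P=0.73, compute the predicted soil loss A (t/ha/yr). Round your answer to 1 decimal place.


Step 1: A = R * K * LS * C * P
Step 2: R * K = 454 * 0.26 = 118.04
Step 3: (R*K) * LS = 118.04 * 1.2 = 141.648
Step 4: * C * P = 141.648 * 0.35 * 0.73 = 36.2
Step 5: A = 36.2 t/(ha*yr)

36.2


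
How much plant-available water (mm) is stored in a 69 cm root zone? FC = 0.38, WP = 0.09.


Step 1: Available water = (FC - WP) * depth * 10
Step 2: AW = (0.38 - 0.09) * 69 * 10
Step 3: AW = 0.29 * 69 * 10
Step 4: AW = 200.1 mm

200.1


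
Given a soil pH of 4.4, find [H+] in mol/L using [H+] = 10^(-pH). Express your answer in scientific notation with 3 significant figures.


Step 1: [H+] = 10^(-pH)
Step 2: [H+] = 10^(-4.4)
Step 3: [H+] = 3.98e-05 mol/L

3.98e-05


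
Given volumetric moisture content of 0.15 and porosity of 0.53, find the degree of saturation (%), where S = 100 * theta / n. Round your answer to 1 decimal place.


Step 1: S = 100 * theta_v / n
Step 2: S = 100 * 0.15 / 0.53
Step 3: S = 28.3%

28.3


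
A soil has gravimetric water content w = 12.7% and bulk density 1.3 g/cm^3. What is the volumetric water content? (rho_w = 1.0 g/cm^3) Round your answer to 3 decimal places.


Step 1: theta = (w / 100) * BD / rho_w
Step 2: theta = (12.7 / 100) * 1.3 / 1.0
Step 3: theta = 0.127 * 1.3
Step 4: theta = 0.165

0.165


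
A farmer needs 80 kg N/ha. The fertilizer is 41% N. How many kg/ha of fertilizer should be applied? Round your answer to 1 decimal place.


Step 1: Fertilizer rate = target N / (N content / 100)
Step 2: Rate = 80 / (41 / 100)
Step 3: Rate = 80 / 0.41
Step 4: Rate = 195.1 kg/ha

195.1


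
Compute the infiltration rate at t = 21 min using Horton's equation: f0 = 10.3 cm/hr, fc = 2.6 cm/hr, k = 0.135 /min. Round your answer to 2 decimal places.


Step 1: f = fc + (f0 - fc) * exp(-k * t)
Step 2: exp(-0.135 * 21) = 0.058719
Step 3: f = 2.6 + (10.3 - 2.6) * 0.058719
Step 4: f = 2.6 + 7.7 * 0.058719
Step 5: f = 3.05 cm/hr

3.05


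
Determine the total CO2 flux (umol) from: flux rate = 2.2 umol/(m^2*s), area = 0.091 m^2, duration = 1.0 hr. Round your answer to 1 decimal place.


Step 1: Convert time to seconds: 1.0 hr * 3600 = 3600.0 s
Step 2: Total = flux * area * time_s
Step 3: Total = 2.2 * 0.091 * 3600.0
Step 4: Total = 720.7 umol

720.7


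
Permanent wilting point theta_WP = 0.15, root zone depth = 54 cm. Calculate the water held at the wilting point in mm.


Step 1: Water (mm) = theta_WP * depth * 10
Step 2: Water = 0.15 * 54 * 10
Step 3: Water = 81.0 mm

81.0


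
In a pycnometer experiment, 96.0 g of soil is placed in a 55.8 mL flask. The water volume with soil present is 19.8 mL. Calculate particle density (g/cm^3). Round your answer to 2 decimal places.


Step 1: Volume of solids = flask volume - water volume with soil
Step 2: V_solids = 55.8 - 19.8 = 36.0 mL
Step 3: Particle density = mass / V_solids = 96.0 / 36.0 = 2.67 g/cm^3

2.67


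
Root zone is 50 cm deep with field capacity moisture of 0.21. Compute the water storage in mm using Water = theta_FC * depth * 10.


Step 1: Water (mm) = theta_FC * depth (cm) * 10
Step 2: Water = 0.21 * 50 * 10
Step 3: Water = 105.0 mm

105.0


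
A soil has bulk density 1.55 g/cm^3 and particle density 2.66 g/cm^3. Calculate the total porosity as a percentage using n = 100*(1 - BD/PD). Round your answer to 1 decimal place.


Step 1: Formula: n = 100 * (1 - BD / PD)
Step 2: n = 100 * (1 - 1.55 / 2.66)
Step 3: n = 100 * (1 - 0.58271)
Step 4: n = 41.7%

41.7


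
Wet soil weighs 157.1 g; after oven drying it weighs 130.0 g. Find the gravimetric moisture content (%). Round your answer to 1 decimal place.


Step 1: Water mass = wet - dry = 157.1 - 130.0 = 27.1 g
Step 2: w = 100 * water mass / dry mass
Step 3: w = 100 * 27.1 / 130.0 = 20.8%

20.8


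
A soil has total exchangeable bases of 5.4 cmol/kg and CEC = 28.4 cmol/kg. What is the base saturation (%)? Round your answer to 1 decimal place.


Step 1: BS = 100 * (sum of bases) / CEC
Step 2: BS = 100 * 5.4 / 28.4
Step 3: BS = 19.0%

19.0


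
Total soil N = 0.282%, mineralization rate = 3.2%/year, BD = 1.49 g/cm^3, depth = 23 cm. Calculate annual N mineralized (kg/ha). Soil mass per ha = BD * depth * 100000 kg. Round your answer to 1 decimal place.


Step 1: Soil mass per ha = BD * depth * 100000 = 1.49 * 23 * 100000 = 3427000 kg
Step 2: Total N pool = soil mass * N%/100 = 3427000 * 0.282/100 = 9664.14 kg/ha
Step 3: N mineralized = N pool * rate%/100 = 9664.14 * 3.2/100 = 309.3 kg/ha/yr

309.3


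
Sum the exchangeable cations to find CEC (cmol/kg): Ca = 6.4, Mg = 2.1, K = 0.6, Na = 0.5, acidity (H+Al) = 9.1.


Step 1: CEC = Ca + Mg + K + Na + (H+Al)
Step 2: CEC = 6.4 + 2.1 + 0.6 + 0.5 + 9.1
Step 3: CEC = 18.7 cmol/kg

18.7


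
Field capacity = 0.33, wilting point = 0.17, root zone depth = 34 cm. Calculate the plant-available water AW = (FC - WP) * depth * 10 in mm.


Step 1: Available water = (FC - WP) * depth * 10
Step 2: AW = (0.33 - 0.17) * 34 * 10
Step 3: AW = 0.16 * 34 * 10
Step 4: AW = 54.4 mm

54.4


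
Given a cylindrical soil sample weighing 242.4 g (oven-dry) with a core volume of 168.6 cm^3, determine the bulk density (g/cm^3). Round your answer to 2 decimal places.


Step 1: Identify the formula: BD = dry mass / volume
Step 2: Substitute values: BD = 242.4 / 168.6
Step 3: BD = 1.44 g/cm^3

1.44


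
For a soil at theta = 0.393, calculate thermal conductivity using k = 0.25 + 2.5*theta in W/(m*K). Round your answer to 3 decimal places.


Step 1: k = 0.25 + 2.5 * theta
Step 2: k = 0.25 + 2.5 * 0.393
Step 3: k = 0.25 + 0.983
Step 4: k = 1.233 W/(m*K)

1.233


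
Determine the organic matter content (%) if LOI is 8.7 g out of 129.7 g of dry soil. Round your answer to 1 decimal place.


Step 1: OM% = 100 * LOI / sample mass
Step 2: OM = 100 * 8.7 / 129.7
Step 3: OM = 6.7%

6.7


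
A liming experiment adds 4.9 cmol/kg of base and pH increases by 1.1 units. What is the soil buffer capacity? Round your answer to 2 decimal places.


Step 1: BC = change in base / change in pH
Step 2: BC = 4.9 / 1.1
Step 3: BC = 4.45 cmol/(kg*pH unit)

4.45


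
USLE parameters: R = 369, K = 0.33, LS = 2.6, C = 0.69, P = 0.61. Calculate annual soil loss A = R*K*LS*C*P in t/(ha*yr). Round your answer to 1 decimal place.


Step 1: A = R * K * LS * C * P
Step 2: R * K = 369 * 0.33 = 121.77
Step 3: (R*K) * LS = 121.77 * 2.6 = 316.602
Step 4: * C * P = 316.602 * 0.69 * 0.61 = 133.3
Step 5: A = 133.3 t/(ha*yr)

133.3


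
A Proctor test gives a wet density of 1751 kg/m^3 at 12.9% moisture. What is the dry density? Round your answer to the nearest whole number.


Step 1: Dry density = wet density / (1 + w/100)
Step 2: Dry density = 1751 / (1 + 12.9/100)
Step 3: Dry density = 1751 / 1.129
Step 4: Dry density = 1551 kg/m^3

1551


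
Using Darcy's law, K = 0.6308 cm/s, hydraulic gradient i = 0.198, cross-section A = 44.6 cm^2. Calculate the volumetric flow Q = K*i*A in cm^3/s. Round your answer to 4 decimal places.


Step 1: Apply Darcy's law: Q = K * i * A
Step 2: Q = 0.6308 * 0.198 * 44.6
Step 3: Q = 5.5705 cm^3/s

5.5705


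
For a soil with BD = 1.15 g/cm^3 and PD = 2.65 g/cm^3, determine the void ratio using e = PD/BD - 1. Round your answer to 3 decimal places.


Step 1: e = PD / BD - 1
Step 2: e = 2.65 / 1.15 - 1
Step 3: e = 2.30435 - 1
Step 4: e = 1.304

1.304


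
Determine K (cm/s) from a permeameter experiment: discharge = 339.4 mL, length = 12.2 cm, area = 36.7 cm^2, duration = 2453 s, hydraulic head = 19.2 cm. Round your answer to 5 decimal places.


Step 1: K = Q * L / (A * t * h)
Step 2: Numerator = 339.4 * 12.2 = 4140.68
Step 3: Denominator = 36.7 * 2453 * 19.2 = 1728481.92
Step 4: K = 4140.68 / 1728481.92 = 0.0024 cm/s

0.0024


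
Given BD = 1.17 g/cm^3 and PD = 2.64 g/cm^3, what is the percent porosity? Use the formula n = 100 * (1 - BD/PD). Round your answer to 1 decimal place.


Step 1: Formula: n = 100 * (1 - BD / PD)
Step 2: n = 100 * (1 - 1.17 / 2.64)
Step 3: n = 100 * (1 - 0.44318)
Step 4: n = 55.7%

55.7


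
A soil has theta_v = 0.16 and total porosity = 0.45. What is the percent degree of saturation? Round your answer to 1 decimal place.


Step 1: S = 100 * theta_v / n
Step 2: S = 100 * 0.16 / 0.45
Step 3: S = 35.6%

35.6


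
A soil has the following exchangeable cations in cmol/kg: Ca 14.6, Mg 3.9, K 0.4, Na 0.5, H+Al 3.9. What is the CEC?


Step 1: CEC = Ca + Mg + K + Na + (H+Al)
Step 2: CEC = 14.6 + 3.9 + 0.4 + 0.5 + 3.9
Step 3: CEC = 23.3 cmol/kg

23.3


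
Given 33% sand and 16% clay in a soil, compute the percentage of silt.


Step 1: sand + silt + clay = 100%
Step 2: silt = 100 - sand - clay
Step 3: silt = 100 - 33 - 16
Step 4: silt = 51%

51


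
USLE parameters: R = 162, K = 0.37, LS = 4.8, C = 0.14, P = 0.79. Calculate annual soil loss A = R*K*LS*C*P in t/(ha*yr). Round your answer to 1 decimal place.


Step 1: A = R * K * LS * C * P
Step 2: R * K = 162 * 0.37 = 59.94
Step 3: (R*K) * LS = 59.94 * 4.8 = 287.712
Step 4: * C * P = 287.712 * 0.14 * 0.79 = 31.8
Step 5: A = 31.8 t/(ha*yr)

31.8


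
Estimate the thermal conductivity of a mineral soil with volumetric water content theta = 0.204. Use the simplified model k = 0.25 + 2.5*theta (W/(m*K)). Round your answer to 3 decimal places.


Step 1: k = 0.25 + 2.5 * theta
Step 2: k = 0.25 + 2.5 * 0.204
Step 3: k = 0.25 + 0.51
Step 4: k = 0.76 W/(m*K)

0.76


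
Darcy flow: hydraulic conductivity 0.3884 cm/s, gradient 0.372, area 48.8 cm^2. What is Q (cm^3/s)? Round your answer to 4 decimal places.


Step 1: Apply Darcy's law: Q = K * i * A
Step 2: Q = 0.3884 * 0.372 * 48.8
Step 3: Q = 7.0509 cm^3/s

7.0509


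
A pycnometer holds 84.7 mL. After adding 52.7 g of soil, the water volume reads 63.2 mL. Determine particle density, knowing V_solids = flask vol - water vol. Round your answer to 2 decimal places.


Step 1: Volume of solids = flask volume - water volume with soil
Step 2: V_solids = 84.7 - 63.2 = 21.5 mL
Step 3: Particle density = mass / V_solids = 52.7 / 21.5 = 2.45 g/cm^3

2.45


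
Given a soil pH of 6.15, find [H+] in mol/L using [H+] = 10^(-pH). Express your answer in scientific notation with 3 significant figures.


Step 1: [H+] = 10^(-pH)
Step 2: [H+] = 10^(-6.15)
Step 3: [H+] = 7.08e-07 mol/L

7.08e-07


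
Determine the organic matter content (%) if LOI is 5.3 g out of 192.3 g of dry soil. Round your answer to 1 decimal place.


Step 1: OM% = 100 * LOI / sample mass
Step 2: OM = 100 * 5.3 / 192.3
Step 3: OM = 2.8%

2.8


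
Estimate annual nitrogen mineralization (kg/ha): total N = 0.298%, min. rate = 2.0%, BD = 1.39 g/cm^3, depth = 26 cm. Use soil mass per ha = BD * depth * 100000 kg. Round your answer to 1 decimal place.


Step 1: Soil mass per ha = BD * depth * 100000 = 1.39 * 26 * 100000 = 3614000 kg
Step 2: Total N pool = soil mass * N%/100 = 3614000 * 0.298/100 = 10769.72 kg/ha
Step 3: N mineralized = N pool * rate%/100 = 10769.72 * 2.0/100 = 215.4 kg/ha/yr

215.4


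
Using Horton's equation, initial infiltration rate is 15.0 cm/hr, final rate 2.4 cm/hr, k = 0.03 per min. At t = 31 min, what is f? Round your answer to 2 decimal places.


Step 1: f = fc + (f0 - fc) * exp(-k * t)
Step 2: exp(-0.03 * 31) = 0.394554
Step 3: f = 2.4 + (15.0 - 2.4) * 0.394554
Step 4: f = 2.4 + 12.6 * 0.394554
Step 5: f = 7.37 cm/hr

7.37


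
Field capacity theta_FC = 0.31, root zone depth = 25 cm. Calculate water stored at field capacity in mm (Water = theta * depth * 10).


Step 1: Water (mm) = theta_FC * depth (cm) * 10
Step 2: Water = 0.31 * 25 * 10
Step 3: Water = 77.5 mm

77.5


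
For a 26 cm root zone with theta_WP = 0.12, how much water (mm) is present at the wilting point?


Step 1: Water (mm) = theta_WP * depth * 10
Step 2: Water = 0.12 * 26 * 10
Step 3: Water = 31.2 mm

31.2


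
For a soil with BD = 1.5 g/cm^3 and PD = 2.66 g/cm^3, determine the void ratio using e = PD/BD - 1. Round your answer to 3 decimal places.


Step 1: e = PD / BD - 1
Step 2: e = 2.66 / 1.5 - 1
Step 3: e = 1.77333 - 1
Step 4: e = 0.773

0.773


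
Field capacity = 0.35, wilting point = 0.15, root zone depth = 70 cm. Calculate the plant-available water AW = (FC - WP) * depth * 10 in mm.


Step 1: Available water = (FC - WP) * depth * 10
Step 2: AW = (0.35 - 0.15) * 70 * 10
Step 3: AW = 0.2 * 70 * 10
Step 4: AW = 140.0 mm

140.0


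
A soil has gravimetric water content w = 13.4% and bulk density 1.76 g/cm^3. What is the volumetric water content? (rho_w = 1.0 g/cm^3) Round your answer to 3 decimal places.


Step 1: theta = (w / 100) * BD / rho_w
Step 2: theta = (13.4 / 100) * 1.76 / 1.0
Step 3: theta = 0.134 * 1.76
Step 4: theta = 0.236

0.236


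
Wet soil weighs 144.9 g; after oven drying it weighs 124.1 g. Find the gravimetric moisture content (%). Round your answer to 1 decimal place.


Step 1: Water mass = wet - dry = 144.9 - 124.1 = 20.8 g
Step 2: w = 100 * water mass / dry mass
Step 3: w = 100 * 20.8 / 124.1 = 16.8%

16.8


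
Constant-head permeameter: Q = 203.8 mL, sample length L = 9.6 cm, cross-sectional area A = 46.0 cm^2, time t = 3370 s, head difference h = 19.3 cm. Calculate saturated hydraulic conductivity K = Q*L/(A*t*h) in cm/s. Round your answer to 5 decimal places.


Step 1: K = Q * L / (A * t * h)
Step 2: Numerator = 203.8 * 9.6 = 1956.48
Step 3: Denominator = 46.0 * 3370 * 19.3 = 2991886.0
Step 4: K = 1956.48 / 2991886.0 = 0.00065 cm/s

0.00065


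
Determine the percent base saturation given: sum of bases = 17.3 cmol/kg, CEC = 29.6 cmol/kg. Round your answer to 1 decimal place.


Step 1: BS = 100 * (sum of bases) / CEC
Step 2: BS = 100 * 17.3 / 29.6
Step 3: BS = 58.4%

58.4


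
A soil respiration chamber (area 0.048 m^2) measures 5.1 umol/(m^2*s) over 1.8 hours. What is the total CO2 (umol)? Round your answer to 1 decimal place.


Step 1: Convert time to seconds: 1.8 hr * 3600 = 6480.0 s
Step 2: Total = flux * area * time_s
Step 3: Total = 5.1 * 0.048 * 6480.0
Step 4: Total = 1586.3 umol

1586.3


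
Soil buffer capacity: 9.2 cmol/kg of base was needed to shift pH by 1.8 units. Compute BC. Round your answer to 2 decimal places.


Step 1: BC = change in base / change in pH
Step 2: BC = 9.2 / 1.8
Step 3: BC = 5.11 cmol/(kg*pH unit)

5.11


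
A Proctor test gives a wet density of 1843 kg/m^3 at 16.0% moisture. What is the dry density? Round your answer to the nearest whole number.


Step 1: Dry density = wet density / (1 + w/100)
Step 2: Dry density = 1843 / (1 + 16.0/100)
Step 3: Dry density = 1843 / 1.16
Step 4: Dry density = 1589 kg/m^3

1589


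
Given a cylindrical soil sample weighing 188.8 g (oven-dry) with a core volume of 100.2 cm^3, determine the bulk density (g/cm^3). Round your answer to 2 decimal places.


Step 1: Identify the formula: BD = dry mass / volume
Step 2: Substitute values: BD = 188.8 / 100.2
Step 3: BD = 1.88 g/cm^3

1.88


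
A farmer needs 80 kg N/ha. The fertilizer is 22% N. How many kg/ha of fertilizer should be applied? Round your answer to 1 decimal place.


Step 1: Fertilizer rate = target N / (N content / 100)
Step 2: Rate = 80 / (22 / 100)
Step 3: Rate = 80 / 0.22
Step 4: Rate = 363.6 kg/ha

363.6


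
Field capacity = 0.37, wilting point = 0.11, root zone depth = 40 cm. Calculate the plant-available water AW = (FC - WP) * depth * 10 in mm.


Step 1: Available water = (FC - WP) * depth * 10
Step 2: AW = (0.37 - 0.11) * 40 * 10
Step 3: AW = 0.26 * 40 * 10
Step 4: AW = 104.0 mm

104.0


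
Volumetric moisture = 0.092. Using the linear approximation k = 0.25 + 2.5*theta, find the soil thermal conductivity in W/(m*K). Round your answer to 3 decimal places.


Step 1: k = 0.25 + 2.5 * theta
Step 2: k = 0.25 + 2.5 * 0.092
Step 3: k = 0.25 + 0.23
Step 4: k = 0.48 W/(m*K)

0.48


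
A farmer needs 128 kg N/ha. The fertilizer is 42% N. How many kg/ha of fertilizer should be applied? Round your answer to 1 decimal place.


Step 1: Fertilizer rate = target N / (N content / 100)
Step 2: Rate = 128 / (42 / 100)
Step 3: Rate = 128 / 0.42
Step 4: Rate = 304.8 kg/ha

304.8


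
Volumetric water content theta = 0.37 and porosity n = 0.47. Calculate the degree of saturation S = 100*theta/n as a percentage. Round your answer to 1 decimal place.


Step 1: S = 100 * theta_v / n
Step 2: S = 100 * 0.37 / 0.47
Step 3: S = 78.7%

78.7


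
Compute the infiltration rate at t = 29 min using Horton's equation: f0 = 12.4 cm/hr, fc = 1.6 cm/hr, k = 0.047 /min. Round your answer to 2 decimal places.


Step 1: f = fc + (f0 - fc) * exp(-k * t)
Step 2: exp(-0.047 * 29) = 0.255892
Step 3: f = 1.6 + (12.4 - 1.6) * 0.255892
Step 4: f = 1.6 + 10.8 * 0.255892
Step 5: f = 4.36 cm/hr

4.36


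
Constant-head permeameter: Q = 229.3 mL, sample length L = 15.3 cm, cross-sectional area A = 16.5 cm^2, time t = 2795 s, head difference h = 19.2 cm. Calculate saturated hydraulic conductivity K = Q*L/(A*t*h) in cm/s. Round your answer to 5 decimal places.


Step 1: K = Q * L / (A * t * h)
Step 2: Numerator = 229.3 * 15.3 = 3508.29
Step 3: Denominator = 16.5 * 2795 * 19.2 = 885456.0
Step 4: K = 3508.29 / 885456.0 = 0.00396 cm/s

0.00396


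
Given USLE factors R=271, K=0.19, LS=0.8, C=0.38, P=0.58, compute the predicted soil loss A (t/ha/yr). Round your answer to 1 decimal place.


Step 1: A = R * K * LS * C * P
Step 2: R * K = 271 * 0.19 = 51.49
Step 3: (R*K) * LS = 51.49 * 0.8 = 41.192
Step 4: * C * P = 41.192 * 0.38 * 0.58 = 9.1
Step 5: A = 9.1 t/(ha*yr)

9.1


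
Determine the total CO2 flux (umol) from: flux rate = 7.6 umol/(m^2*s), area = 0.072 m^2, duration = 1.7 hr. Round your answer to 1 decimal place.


Step 1: Convert time to seconds: 1.7 hr * 3600 = 6120.0 s
Step 2: Total = flux * area * time_s
Step 3: Total = 7.6 * 0.072 * 6120.0
Step 4: Total = 3348.9 umol

3348.9


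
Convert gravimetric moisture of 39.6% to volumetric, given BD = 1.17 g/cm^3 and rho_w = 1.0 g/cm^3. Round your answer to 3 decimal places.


Step 1: theta = (w / 100) * BD / rho_w
Step 2: theta = (39.6 / 100) * 1.17 / 1.0
Step 3: theta = 0.396 * 1.17
Step 4: theta = 0.463

0.463


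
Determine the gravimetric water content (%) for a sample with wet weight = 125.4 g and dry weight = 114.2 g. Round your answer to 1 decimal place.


Step 1: Water mass = wet - dry = 125.4 - 114.2 = 11.2 g
Step 2: w = 100 * water mass / dry mass
Step 3: w = 100 * 11.2 / 114.2 = 9.8%

9.8


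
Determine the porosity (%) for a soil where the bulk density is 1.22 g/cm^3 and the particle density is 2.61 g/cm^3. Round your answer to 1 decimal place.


Step 1: Formula: n = 100 * (1 - BD / PD)
Step 2: n = 100 * (1 - 1.22 / 2.61)
Step 3: n = 100 * (1 - 0.46743)
Step 4: n = 53.3%

53.3


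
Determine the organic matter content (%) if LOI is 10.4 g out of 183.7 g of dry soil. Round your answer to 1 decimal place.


Step 1: OM% = 100 * LOI / sample mass
Step 2: OM = 100 * 10.4 / 183.7
Step 3: OM = 5.7%

5.7


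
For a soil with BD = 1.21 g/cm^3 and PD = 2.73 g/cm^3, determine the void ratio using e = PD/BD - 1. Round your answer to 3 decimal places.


Step 1: e = PD / BD - 1
Step 2: e = 2.73 / 1.21 - 1
Step 3: e = 2.2562 - 1
Step 4: e = 1.256

1.256


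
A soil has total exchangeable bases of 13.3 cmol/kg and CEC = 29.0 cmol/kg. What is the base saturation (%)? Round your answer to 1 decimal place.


Step 1: BS = 100 * (sum of bases) / CEC
Step 2: BS = 100 * 13.3 / 29.0
Step 3: BS = 45.9%

45.9


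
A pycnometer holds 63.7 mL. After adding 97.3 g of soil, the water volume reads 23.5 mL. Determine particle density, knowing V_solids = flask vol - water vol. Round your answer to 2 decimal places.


Step 1: Volume of solids = flask volume - water volume with soil
Step 2: V_solids = 63.7 - 23.5 = 40.2 mL
Step 3: Particle density = mass / V_solids = 97.3 / 40.2 = 2.42 g/cm^3

2.42


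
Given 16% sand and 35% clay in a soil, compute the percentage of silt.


Step 1: sand + silt + clay = 100%
Step 2: silt = 100 - sand - clay
Step 3: silt = 100 - 16 - 35
Step 4: silt = 49%

49


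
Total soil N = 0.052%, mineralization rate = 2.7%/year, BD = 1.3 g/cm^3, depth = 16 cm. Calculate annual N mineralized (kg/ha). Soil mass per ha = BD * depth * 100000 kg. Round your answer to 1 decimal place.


Step 1: Soil mass per ha = BD * depth * 100000 = 1.3 * 16 * 100000 = 2080000 kg
Step 2: Total N pool = soil mass * N%/100 = 2080000 * 0.052/100 = 1081.6 kg/ha
Step 3: N mineralized = N pool * rate%/100 = 1081.6 * 2.7/100 = 29.2 kg/ha/yr

29.2


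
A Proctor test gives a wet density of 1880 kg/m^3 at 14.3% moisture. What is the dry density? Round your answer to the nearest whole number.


Step 1: Dry density = wet density / (1 + w/100)
Step 2: Dry density = 1880 / (1 + 14.3/100)
Step 3: Dry density = 1880 / 1.143
Step 4: Dry density = 1645 kg/m^3

1645


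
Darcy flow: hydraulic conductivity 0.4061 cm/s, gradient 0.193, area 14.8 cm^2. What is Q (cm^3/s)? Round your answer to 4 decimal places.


Step 1: Apply Darcy's law: Q = K * i * A
Step 2: Q = 0.4061 * 0.193 * 14.8
Step 3: Q = 1.16 cm^3/s

1.16


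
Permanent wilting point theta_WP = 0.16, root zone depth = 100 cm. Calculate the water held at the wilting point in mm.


Step 1: Water (mm) = theta_WP * depth * 10
Step 2: Water = 0.16 * 100 * 10
Step 3: Water = 160.0 mm

160.0


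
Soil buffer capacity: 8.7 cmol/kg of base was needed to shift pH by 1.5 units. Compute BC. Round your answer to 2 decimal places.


Step 1: BC = change in base / change in pH
Step 2: BC = 8.7 / 1.5
Step 3: BC = 5.8 cmol/(kg*pH unit)

5.8


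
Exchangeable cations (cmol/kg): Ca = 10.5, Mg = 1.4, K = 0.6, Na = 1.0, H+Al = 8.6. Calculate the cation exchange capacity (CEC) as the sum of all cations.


Step 1: CEC = Ca + Mg + K + Na + (H+Al)
Step 2: CEC = 10.5 + 1.4 + 0.6 + 1.0 + 8.6
Step 3: CEC = 22.1 cmol/kg

22.1


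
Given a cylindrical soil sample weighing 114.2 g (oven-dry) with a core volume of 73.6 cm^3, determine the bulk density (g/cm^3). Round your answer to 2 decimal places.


Step 1: Identify the formula: BD = dry mass / volume
Step 2: Substitute values: BD = 114.2 / 73.6
Step 3: BD = 1.55 g/cm^3

1.55


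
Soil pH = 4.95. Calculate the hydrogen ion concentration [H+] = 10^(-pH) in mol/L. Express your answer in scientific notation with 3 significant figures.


Step 1: [H+] = 10^(-pH)
Step 2: [H+] = 10^(-4.95)
Step 3: [H+] = 1.12e-05 mol/L

1.12e-05


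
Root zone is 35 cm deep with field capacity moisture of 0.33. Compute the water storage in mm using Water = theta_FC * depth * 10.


Step 1: Water (mm) = theta_FC * depth (cm) * 10
Step 2: Water = 0.33 * 35 * 10
Step 3: Water = 115.5 mm

115.5


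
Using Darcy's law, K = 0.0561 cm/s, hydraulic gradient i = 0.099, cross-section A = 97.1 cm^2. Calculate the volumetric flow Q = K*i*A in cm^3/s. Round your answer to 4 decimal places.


Step 1: Apply Darcy's law: Q = K * i * A
Step 2: Q = 0.0561 * 0.099 * 97.1
Step 3: Q = 0.5393 cm^3/s

0.5393


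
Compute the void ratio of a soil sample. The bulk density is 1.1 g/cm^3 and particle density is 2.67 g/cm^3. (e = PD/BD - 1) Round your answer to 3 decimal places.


Step 1: e = PD / BD - 1
Step 2: e = 2.67 / 1.1 - 1
Step 3: e = 2.42727 - 1
Step 4: e = 1.427

1.427


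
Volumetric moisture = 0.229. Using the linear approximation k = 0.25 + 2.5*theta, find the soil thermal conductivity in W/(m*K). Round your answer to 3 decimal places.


Step 1: k = 0.25 + 2.5 * theta
Step 2: k = 0.25 + 2.5 * 0.229
Step 3: k = 0.25 + 0.573
Step 4: k = 0.823 W/(m*K)

0.823


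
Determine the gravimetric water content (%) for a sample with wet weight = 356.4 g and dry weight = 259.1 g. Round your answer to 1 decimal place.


Step 1: Water mass = wet - dry = 356.4 - 259.1 = 97.3 g
Step 2: w = 100 * water mass / dry mass
Step 3: w = 100 * 97.3 / 259.1 = 37.6%

37.6


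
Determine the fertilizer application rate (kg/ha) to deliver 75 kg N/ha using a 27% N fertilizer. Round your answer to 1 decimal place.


Step 1: Fertilizer rate = target N / (N content / 100)
Step 2: Rate = 75 / (27 / 100)
Step 3: Rate = 75 / 0.27
Step 4: Rate = 277.8 kg/ha

277.8


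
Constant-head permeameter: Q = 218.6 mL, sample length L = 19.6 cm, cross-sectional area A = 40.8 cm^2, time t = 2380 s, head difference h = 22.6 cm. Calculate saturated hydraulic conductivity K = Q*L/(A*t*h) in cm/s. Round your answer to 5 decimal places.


Step 1: K = Q * L / (A * t * h)
Step 2: Numerator = 218.6 * 19.6 = 4284.56
Step 3: Denominator = 40.8 * 2380 * 22.6 = 2194550.4
Step 4: K = 4284.56 / 2194550.4 = 0.00195 cm/s

0.00195


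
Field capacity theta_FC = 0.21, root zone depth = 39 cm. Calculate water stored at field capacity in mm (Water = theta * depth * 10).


Step 1: Water (mm) = theta_FC * depth (cm) * 10
Step 2: Water = 0.21 * 39 * 10
Step 3: Water = 81.9 mm

81.9


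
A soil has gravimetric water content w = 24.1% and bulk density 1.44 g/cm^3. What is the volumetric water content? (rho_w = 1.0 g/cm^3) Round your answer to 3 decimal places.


Step 1: theta = (w / 100) * BD / rho_w
Step 2: theta = (24.1 / 100) * 1.44 / 1.0
Step 3: theta = 0.241 * 1.44
Step 4: theta = 0.347

0.347


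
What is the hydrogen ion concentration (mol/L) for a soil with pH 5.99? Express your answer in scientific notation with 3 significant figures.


Step 1: [H+] = 10^(-pH)
Step 2: [H+] = 10^(-5.99)
Step 3: [H+] = 1.02e-06 mol/L

1.02e-06


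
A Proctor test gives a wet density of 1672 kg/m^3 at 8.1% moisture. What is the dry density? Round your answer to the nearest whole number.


Step 1: Dry density = wet density / (1 + w/100)
Step 2: Dry density = 1672 / (1 + 8.1/100)
Step 3: Dry density = 1672 / 1.081
Step 4: Dry density = 1547 kg/m^3

1547


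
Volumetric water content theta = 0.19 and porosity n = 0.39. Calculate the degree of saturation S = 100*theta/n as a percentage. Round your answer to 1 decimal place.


Step 1: S = 100 * theta_v / n
Step 2: S = 100 * 0.19 / 0.39
Step 3: S = 48.7%

48.7


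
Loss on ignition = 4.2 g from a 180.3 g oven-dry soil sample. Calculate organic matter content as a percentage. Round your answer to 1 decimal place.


Step 1: OM% = 100 * LOI / sample mass
Step 2: OM = 100 * 4.2 / 180.3
Step 3: OM = 2.3%

2.3


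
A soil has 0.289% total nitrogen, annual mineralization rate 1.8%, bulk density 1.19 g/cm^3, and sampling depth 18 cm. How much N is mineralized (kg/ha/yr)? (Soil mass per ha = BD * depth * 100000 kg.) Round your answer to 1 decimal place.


Step 1: Soil mass per ha = BD * depth * 100000 = 1.19 * 18 * 100000 = 2142000 kg
Step 2: Total N pool = soil mass * N%/100 = 2142000 * 0.289/100 = 6190.38 kg/ha
Step 3: N mineralized = N pool * rate%/100 = 6190.38 * 1.8/100 = 111.4 kg/ha/yr

111.4


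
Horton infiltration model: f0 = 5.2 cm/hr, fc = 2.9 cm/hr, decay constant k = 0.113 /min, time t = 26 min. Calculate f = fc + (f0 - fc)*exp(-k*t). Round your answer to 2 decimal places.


Step 1: f = fc + (f0 - fc) * exp(-k * t)
Step 2: exp(-0.113 * 26) = 0.052972
Step 3: f = 2.9 + (5.2 - 2.9) * 0.052972
Step 4: f = 2.9 + 2.3 * 0.052972
Step 5: f = 3.02 cm/hr

3.02


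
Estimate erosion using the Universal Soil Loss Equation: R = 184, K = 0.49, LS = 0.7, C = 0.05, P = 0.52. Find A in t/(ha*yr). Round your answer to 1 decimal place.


Step 1: A = R * K * LS * C * P
Step 2: R * K = 184 * 0.49 = 90.16
Step 3: (R*K) * LS = 90.16 * 0.7 = 63.112
Step 4: * C * P = 63.112 * 0.05 * 0.52 = 1.6
Step 5: A = 1.6 t/(ha*yr)

1.6


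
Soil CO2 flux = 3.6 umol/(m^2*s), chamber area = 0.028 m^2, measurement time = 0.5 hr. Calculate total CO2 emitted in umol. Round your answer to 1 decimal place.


Step 1: Convert time to seconds: 0.5 hr * 3600 = 1800.0 s
Step 2: Total = flux * area * time_s
Step 3: Total = 3.6 * 0.028 * 1800.0
Step 4: Total = 181.4 umol

181.4


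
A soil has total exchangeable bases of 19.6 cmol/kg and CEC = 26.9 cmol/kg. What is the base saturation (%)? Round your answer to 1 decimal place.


Step 1: BS = 100 * (sum of bases) / CEC
Step 2: BS = 100 * 19.6 / 26.9
Step 3: BS = 72.9%

72.9


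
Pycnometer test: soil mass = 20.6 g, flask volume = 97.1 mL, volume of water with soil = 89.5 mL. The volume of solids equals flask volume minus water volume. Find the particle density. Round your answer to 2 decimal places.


Step 1: Volume of solids = flask volume - water volume with soil
Step 2: V_solids = 97.1 - 89.5 = 7.6 mL
Step 3: Particle density = mass / V_solids = 20.6 / 7.6 = 2.71 g/cm^3

2.71


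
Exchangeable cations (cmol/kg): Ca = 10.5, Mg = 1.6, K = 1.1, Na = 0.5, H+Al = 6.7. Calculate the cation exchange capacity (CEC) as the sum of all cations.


Step 1: CEC = Ca + Mg + K + Na + (H+Al)
Step 2: CEC = 10.5 + 1.6 + 1.1 + 0.5 + 6.7
Step 3: CEC = 20.4 cmol/kg

20.4


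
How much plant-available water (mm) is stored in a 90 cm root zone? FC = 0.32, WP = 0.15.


Step 1: Available water = (FC - WP) * depth * 10
Step 2: AW = (0.32 - 0.15) * 90 * 10
Step 3: AW = 0.17 * 90 * 10
Step 4: AW = 153.0 mm

153.0


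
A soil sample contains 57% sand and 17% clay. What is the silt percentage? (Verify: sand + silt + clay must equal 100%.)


Step 1: sand + silt + clay = 100%
Step 2: silt = 100 - sand - clay
Step 3: silt = 100 - 57 - 17
Step 4: silt = 26%

26


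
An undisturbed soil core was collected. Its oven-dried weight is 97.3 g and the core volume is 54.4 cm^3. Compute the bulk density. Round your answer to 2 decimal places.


Step 1: Identify the formula: BD = dry mass / volume
Step 2: Substitute values: BD = 97.3 / 54.4
Step 3: BD = 1.79 g/cm^3

1.79


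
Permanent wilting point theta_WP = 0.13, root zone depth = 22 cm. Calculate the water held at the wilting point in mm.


Step 1: Water (mm) = theta_WP * depth * 10
Step 2: Water = 0.13 * 22 * 10
Step 3: Water = 28.6 mm

28.6


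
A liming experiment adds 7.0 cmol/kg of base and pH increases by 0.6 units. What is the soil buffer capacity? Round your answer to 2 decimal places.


Step 1: BC = change in base / change in pH
Step 2: BC = 7.0 / 0.6
Step 3: BC = 11.67 cmol/(kg*pH unit)

11.67


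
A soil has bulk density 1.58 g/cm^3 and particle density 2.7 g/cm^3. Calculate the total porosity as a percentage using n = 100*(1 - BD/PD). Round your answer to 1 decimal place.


Step 1: Formula: n = 100 * (1 - BD / PD)
Step 2: n = 100 * (1 - 1.58 / 2.7)
Step 3: n = 100 * (1 - 0.58519)
Step 4: n = 41.5%

41.5


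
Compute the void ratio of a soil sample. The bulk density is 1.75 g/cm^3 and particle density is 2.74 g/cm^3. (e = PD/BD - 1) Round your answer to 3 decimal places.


Step 1: e = PD / BD - 1
Step 2: e = 2.74 / 1.75 - 1
Step 3: e = 1.56571 - 1
Step 4: e = 0.566

0.566


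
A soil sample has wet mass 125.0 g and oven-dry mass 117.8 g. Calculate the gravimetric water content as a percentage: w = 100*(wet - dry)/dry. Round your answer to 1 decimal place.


Step 1: Water mass = wet - dry = 125.0 - 117.8 = 7.2 g
Step 2: w = 100 * water mass / dry mass
Step 3: w = 100 * 7.2 / 117.8 = 6.1%

6.1


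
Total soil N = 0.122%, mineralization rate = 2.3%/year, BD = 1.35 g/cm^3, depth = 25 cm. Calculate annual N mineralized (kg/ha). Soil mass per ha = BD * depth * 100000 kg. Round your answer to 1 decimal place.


Step 1: Soil mass per ha = BD * depth * 100000 = 1.35 * 25 * 100000 = 3375000 kg
Step 2: Total N pool = soil mass * N%/100 = 3375000 * 0.122/100 = 4117.5 kg/ha
Step 3: N mineralized = N pool * rate%/100 = 4117.5 * 2.3/100 = 94.7 kg/ha/yr

94.7


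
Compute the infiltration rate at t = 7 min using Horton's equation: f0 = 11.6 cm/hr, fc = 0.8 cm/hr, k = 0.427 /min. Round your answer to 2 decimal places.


Step 1: f = fc + (f0 - fc) * exp(-k * t)
Step 2: exp(-0.427 * 7) = 0.050338
Step 3: f = 0.8 + (11.6 - 0.8) * 0.050338
Step 4: f = 0.8 + 10.8 * 0.050338
Step 5: f = 1.34 cm/hr

1.34


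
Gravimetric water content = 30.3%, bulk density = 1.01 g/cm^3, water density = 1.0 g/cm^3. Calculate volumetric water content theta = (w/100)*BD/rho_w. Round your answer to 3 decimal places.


Step 1: theta = (w / 100) * BD / rho_w
Step 2: theta = (30.3 / 100) * 1.01 / 1.0
Step 3: theta = 0.303 * 1.01
Step 4: theta = 0.306

0.306


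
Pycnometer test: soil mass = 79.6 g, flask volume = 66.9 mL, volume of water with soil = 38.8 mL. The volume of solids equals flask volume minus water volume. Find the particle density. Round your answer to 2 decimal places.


Step 1: Volume of solids = flask volume - water volume with soil
Step 2: V_solids = 66.9 - 38.8 = 28.1 mL
Step 3: Particle density = mass / V_solids = 79.6 / 28.1 = 2.83 g/cm^3

2.83


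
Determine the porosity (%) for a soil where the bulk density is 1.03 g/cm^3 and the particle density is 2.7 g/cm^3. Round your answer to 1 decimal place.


Step 1: Formula: n = 100 * (1 - BD / PD)
Step 2: n = 100 * (1 - 1.03 / 2.7)
Step 3: n = 100 * (1 - 0.38148)
Step 4: n = 61.9%

61.9


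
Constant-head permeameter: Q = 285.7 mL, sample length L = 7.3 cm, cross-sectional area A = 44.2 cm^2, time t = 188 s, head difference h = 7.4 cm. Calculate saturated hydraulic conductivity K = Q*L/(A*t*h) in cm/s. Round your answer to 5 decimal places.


Step 1: K = Q * L / (A * t * h)
Step 2: Numerator = 285.7 * 7.3 = 2085.61
Step 3: Denominator = 44.2 * 188 * 7.4 = 61491.04
Step 4: K = 2085.61 / 61491.04 = 0.03392 cm/s

0.03392


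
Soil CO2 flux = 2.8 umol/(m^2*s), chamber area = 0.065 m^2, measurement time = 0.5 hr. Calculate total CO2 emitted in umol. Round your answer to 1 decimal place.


Step 1: Convert time to seconds: 0.5 hr * 3600 = 1800.0 s
Step 2: Total = flux * area * time_s
Step 3: Total = 2.8 * 0.065 * 1800.0
Step 4: Total = 327.6 umol

327.6


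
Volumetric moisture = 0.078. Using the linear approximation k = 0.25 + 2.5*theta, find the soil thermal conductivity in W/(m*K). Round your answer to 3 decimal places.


Step 1: k = 0.25 + 2.5 * theta
Step 2: k = 0.25 + 2.5 * 0.078
Step 3: k = 0.25 + 0.195
Step 4: k = 0.445 W/(m*K)

0.445
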